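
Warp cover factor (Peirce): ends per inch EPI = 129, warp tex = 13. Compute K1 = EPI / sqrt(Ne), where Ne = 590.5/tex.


Formula: K1 = EPI / sqrt(Ne), with Ne = 590.5 / tex_warp
Step 1: Ne = 590.5 / 13 = 45.423
Step 2: sqrt(Ne) = sqrt(45.423) = 6.7397
Step 3: K1 = 129 / 6.7397 = 19.1

19.1


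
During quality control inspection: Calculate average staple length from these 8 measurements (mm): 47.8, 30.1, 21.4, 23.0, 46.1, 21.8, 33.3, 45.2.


Formula: Mean = sum of lengths / count
Sum = 47.8 + 30.1 + 21.4 + 23.0 + 46.1 + 21.8 + 33.3 + 45.2
Sum = 268.7 mm
Mean = 268.7 / 8 = 33.59 mm

33.59 mm


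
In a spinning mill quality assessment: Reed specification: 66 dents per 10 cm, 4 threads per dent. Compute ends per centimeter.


Formula: EPC = (dents per 10 cm * ends per dent) / 10
Step 1: Total ends per 10 cm = 66 * 4 = 264
Step 2: EPC = 264 / 10 = 26.4 ends/cm

26.4 ends/cm


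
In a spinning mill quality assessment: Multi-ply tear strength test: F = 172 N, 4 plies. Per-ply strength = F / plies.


Formula: Per-ply strength = Total force / Number of plies
Per-ply = 172 N / 4
Per-ply = 43 N

43 N


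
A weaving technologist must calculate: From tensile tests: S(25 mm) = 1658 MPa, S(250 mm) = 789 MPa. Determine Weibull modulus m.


Formula: m = ln(L1/L2) / ln(S2/S1)
Step 1: ln(L1/L2) = ln(25/250) = -2.30259
Step 2: S2/S1 = 789/1658 = 0.47587
Step 3: ln(S2/S1) = ln(0.47587) = -0.74261
Step 4: m = -2.30259 / -0.74261 = 3.10

3.10 (Weibull m)


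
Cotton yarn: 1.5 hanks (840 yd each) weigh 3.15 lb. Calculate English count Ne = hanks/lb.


Formula: Ne = hanks / mass_lb
Substituting: Ne = 1.5 / 3.15
Ne = 0.5

0.5 Ne


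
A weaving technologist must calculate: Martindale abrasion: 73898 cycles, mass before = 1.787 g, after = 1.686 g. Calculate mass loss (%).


Formula: Mass loss% = ((m_before - m_after) / m_before) * 100
Step 1: Mass loss = 1.787 - 1.686 = 0.101 g
Step 2: Ratio = 0.101 / 1.787 = 0.0565193
Step 3: Mass loss% = 0.0565193 * 100 = 5.65193% ≈ 5.65%

5.65%


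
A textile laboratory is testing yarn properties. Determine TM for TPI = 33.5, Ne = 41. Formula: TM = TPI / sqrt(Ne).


Formula: TM = TPI / sqrt(Ne)
Step 1: sqrt(Ne) = sqrt(41) = 6.4031
Step 2: TM = 33.5 / 6.4031 = 5.23

5.23 TM


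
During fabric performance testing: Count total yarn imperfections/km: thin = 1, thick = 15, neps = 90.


Formula: Total = thin places + thick places + neps
Total = 1 + 15 + 90
Total = 106 imperfections/km

106 imperfections/km


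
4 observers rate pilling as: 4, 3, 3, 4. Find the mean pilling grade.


Formula: Mean = sum / count
Sum = 4 + 3 + 3 + 4 = 14
Mean = 14 / 4 = 3.5

3.5


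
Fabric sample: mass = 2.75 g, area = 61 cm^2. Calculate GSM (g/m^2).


Formula: GSM = mass_g / area_m2
Step 1: Convert area: 61 cm^2 = 61 / 10000 = 0.0061 m^2
Step 2: GSM = 2.75 g / 0.0061 m^2 = 450.8 g/m^2

450.8 g/m^2


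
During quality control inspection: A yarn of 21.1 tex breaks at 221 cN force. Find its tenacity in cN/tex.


Formula: Tenacity = Breaking force / Linear density
Tenacity = 221 cN / 21.1 tex
Tenacity = 10.47 cN/tex

10.47 cN/tex


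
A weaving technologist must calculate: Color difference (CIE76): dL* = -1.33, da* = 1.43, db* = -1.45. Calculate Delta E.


Formula: Delta E = sqrt(dL*^2 + da*^2 + db*^2)
Step 1: dL*^2 = (-1.33)^2 = 1.7689
Step 2: da*^2 = 1.43^2 = 2.0449
Step 3: db*^2 = (-1.45)^2 = 2.1025
Step 4: Sum = 1.7689 + 2.0449 + 2.1025 = 5.9163
Step 5: Delta E = sqrt(5.9163) = 2.43

2.43 Delta E


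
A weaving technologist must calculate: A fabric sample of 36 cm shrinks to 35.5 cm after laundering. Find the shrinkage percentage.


Formula: Shrinkage% = ((L_before - L_after) / L_before) * 100
Step 1: Shrinkage = 36 - 35.5 = 0.5 cm
Step 2: Shrinkage% = (0.5 / 36) * 100
Step 3: Shrinkage% = 0.013889 * 100 = 1.3889% ≈ 1.4%

1.4%


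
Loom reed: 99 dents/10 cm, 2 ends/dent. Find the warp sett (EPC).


Formula: EPC = (dents per 10 cm * ends per dent) / 10
Step 1: Total ends per 10 cm = 99 * 2 = 198
Step 2: EPC = 198 / 10 = 19.8 ends/cm

19.8 ends/cm


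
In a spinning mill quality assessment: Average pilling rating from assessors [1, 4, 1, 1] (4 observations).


Formula: Mean = sum / count
Sum = 1 + 4 + 1 + 1 = 7
Mean = 7 / 4 = 1.8

1.8


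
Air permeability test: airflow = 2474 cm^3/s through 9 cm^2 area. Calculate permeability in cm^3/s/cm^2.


Formula: Air Permeability = Airflow / Test Area
AP = 2474 cm^3/s / 9 cm^2
AP = 274.9 cm^3/s/cm^2

274.9 cm^3/s/cm^2


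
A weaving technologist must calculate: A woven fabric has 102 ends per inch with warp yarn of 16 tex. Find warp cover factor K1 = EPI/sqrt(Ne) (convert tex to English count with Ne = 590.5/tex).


Formula: K1 = EPI / sqrt(Ne), with Ne = 590.5 / tex_warp
Step 1: Ne = 590.5 / 16 = 36.906
Step 2: sqrt(Ne) = sqrt(36.906) = 6.075
Step 3: K1 = 102 / 6.075 = 16.8

16.8


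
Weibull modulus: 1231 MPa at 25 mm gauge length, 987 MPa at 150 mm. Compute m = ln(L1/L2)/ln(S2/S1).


Formula: m = ln(L1/L2) / ln(S2/S1)
Step 1: ln(L1/L2) = ln(25/150) = -1.79176
Step 2: S2/S1 = 987/1231 = 0.80179
Step 3: ln(S2/S1) = ln(0.80179) = -0.22091
Step 4: m = -1.79176 / -0.22091 = 8.11

8.11 (Weibull m)


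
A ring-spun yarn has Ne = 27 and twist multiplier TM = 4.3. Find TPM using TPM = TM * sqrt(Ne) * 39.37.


Formula: TPM = TM * sqrt(Ne) * 39.37
Step 1: sqrt(Ne) = sqrt(27) = 5.1962
Step 2: TM * sqrt(Ne) = 4.3 * 5.1962 = 22.3437
Step 3: TPM = 22.3437 * 39.37 = 880 twists/m

880 twists/m


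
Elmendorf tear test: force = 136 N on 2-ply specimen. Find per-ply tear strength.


Formula: Per-ply strength = Total force / Number of plies
Per-ply = 136 N / 2
Per-ply = 68 N

68 N


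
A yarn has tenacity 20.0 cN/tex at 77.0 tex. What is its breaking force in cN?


Formula: Breaking force = Tenacity * Linear density
F = 20.0 cN/tex * 77.0 tex
F = 1540.00 cN

1540.00 cN


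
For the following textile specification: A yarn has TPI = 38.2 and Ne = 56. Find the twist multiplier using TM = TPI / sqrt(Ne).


Formula: TM = TPI / sqrt(Ne)
Step 1: sqrt(Ne) = sqrt(56) = 7.4833
Step 2: TM = 38.2 / 7.4833 = 5.10

5.10 TM


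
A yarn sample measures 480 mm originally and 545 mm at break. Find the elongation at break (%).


Formula: Elongation (%) = ((L_break - L0) / L0) * 100
Step 1: Extension = 545 - 480 = 65 mm
Step 2: Elongation = (65 / 480) * 100
Step 3: Elongation = 0.135417 * 100 = 13.5417% ≈ 13.5%

13.5%


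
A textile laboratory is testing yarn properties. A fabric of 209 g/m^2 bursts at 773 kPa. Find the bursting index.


Formula: Bursting Index = Bursting Strength / Fabric GSM
BI = 773 kPa / 209 g/m^2
BI = 3.699 kPa/(g/m^2)

3.699 kPa/(g/m^2)


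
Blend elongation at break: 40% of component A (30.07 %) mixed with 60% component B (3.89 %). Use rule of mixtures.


Formula: Blend property = (fraction_A * property_A) + (fraction_B * property_B)
Step 1: Contribution A = 40/100 * 30.07 % = 12.028 %
Step 2: Contribution B = 60/100 * 3.89 % = 2.334 %
Step 3: Blend elongation at break = 12.028 + 2.334 = 14.362 %

14.362 %


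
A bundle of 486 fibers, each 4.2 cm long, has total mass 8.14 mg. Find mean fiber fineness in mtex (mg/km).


Formula: fineness (mtex) = mass (mg) / total length (km) = (mass_mg / total_length_m) * 1000
Step 1: Convert fiber length: 4.2 cm = 0.042 m
Step 2: Total fiber length = 486 * 0.042 = 20.412 m
Step 3: Linear density = 8.14 mg / 20.412 m = 0.3988 mg/m
Step 4: fineness = 0.3988 * 1000 = 398.8 mtex

398.8 mtex


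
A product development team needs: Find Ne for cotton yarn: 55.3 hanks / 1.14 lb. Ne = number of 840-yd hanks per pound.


Formula: Ne = hanks / mass_lb
Substituting: Ne = 55.3 / 1.14
Ne = 48.5

48.5 Ne


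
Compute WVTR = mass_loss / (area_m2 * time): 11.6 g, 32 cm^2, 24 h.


Formula: WVTR = mass_loss / (area * time)
Step 1: Convert area: 32 cm^2 = 0.0032 m^2
Step 2: WVTR = 11.6 g / (0.0032 m^2 * 24 h)
Step 3: WVTR = 11.6 / 0.0768 = 151.0 g/m^2/h

151.0 g/m^2/h


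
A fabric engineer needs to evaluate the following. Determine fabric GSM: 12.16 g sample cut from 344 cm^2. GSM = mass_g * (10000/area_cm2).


Formula: GSM = mass_g / area_m2
Step 1: Convert area: 344 cm^2 = 344 / 10000 = 0.0344 m^2
Step 2: GSM = 12.16 g / 0.0344 m^2 = 353.5 g/m^2

353.5 g/m^2


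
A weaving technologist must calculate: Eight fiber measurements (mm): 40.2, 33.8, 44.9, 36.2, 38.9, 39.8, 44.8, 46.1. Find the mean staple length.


Formula: Mean = sum of lengths / count
Sum = 40.2 + 33.8 + 44.9 + 36.2 + 38.9 + 39.8 + 44.8 + 46.1
Sum = 324.7 mm
Mean = 324.7 / 8 = 40.59 mm

40.59 mm


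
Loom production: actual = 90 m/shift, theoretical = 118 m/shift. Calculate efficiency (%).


Formula: Efficiency% = (Actual output / Theoretical output) * 100
Efficiency% = (90 / 118) * 100
Efficiency% = 0.762712 * 100 = 76.2712% ≈ 76.3%

76.3%


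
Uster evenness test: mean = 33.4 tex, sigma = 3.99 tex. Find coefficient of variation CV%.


Formula: CV% = (standard deviation / mean) * 100
Step 1: Ratio = 3.99 / 33.4 = 0.119461
Step 2: CV% = 0.119461 * 100 = 11.9461% ≈ 11.9%

11.9%


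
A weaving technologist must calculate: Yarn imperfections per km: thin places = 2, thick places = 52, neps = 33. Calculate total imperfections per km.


Formula: Total = thin places + thick places + neps
Total = 2 + 52 + 33
Total = 87 imperfections/km

87 imperfections/km


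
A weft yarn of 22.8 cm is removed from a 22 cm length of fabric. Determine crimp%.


Formula: Crimp% = ((L_yarn - L_fabric) / L_fabric) * 100
Step 1: Extension = 22.8 - 22 = 0.8 cm
Step 2: Crimp% = (0.8 / 22) * 100
Step 3: Crimp% = 0.036364 * 100 = 3.6364% ≈ 3.6%

3.6%


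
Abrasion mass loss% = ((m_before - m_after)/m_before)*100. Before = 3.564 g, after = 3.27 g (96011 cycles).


Formula: Mass loss% = ((m_before - m_after) / m_before) * 100
Step 1: Mass loss = 3.564 - 3.27 = 0.294 g
Step 2: Ratio = 0.294 / 3.564 = 0.0824916
Step 3: Mass loss% = 0.0824916 * 100 = 8.24916% ≈ 8.25%

8.25%


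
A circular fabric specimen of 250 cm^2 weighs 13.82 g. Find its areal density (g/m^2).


Formula: GSM = mass_g / area_m2
Step 1: Convert area: 250 cm^2 = 250 / 10000 = 0.025 m^2
Step 2: GSM = 13.82 g / 0.025 m^2 = 552.8 g/m^2

552.8 g/m^2


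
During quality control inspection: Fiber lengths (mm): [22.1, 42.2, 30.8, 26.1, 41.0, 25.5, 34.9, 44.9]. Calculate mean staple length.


Formula: Mean = sum of lengths / count
Sum = 22.1 + 42.2 + 30.8 + 26.1 + 41.0 + 25.5 + 34.9 + 44.9
Sum = 267.5 mm
Mean = 267.5 / 8 = 33.44 mm

33.44 mm


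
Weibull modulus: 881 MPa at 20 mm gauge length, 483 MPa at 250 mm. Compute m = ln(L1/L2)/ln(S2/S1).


Formula: m = ln(L1/L2) / ln(S2/S1)
Step 1: ln(L1/L2) = ln(20/250) = -2.52573
Step 2: S2/S1 = 483/881 = 0.54824
Step 3: ln(S2/S1) = ln(0.54824) = -0.60104
Step 4: m = -2.52573 / -0.60104 = 4.20

4.20 (Weibull m)


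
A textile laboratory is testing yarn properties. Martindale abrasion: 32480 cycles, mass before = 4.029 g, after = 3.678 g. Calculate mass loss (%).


Formula: Mass loss% = ((m_before - m_after) / m_before) * 100
Step 1: Mass loss = 4.029 - 3.678 = 0.351 g
Step 2: Ratio = 0.351 / 4.029 = 0.0871184
Step 3: Mass loss% = 0.0871184 * 100 = 8.71184% ≈ 8.71%

8.71%


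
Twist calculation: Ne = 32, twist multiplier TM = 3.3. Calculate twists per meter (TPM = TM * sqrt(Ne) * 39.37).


Formula: TPM = TM * sqrt(Ne) * 39.37
Step 1: sqrt(Ne) = sqrt(32) = 5.6569
Step 2: TM * sqrt(Ne) = 3.3 * 5.6569 = 18.6678
Step 3: TPM = 18.6678 * 39.37 = 735 twists/m

735 twists/m


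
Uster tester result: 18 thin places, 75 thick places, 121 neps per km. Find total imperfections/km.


Formula: Total = thin places + thick places + neps
Total = 18 + 75 + 121
Total = 214 imperfections/km

214 imperfections/km


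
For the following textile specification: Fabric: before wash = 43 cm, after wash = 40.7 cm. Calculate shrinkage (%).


Formula: Shrinkage% = ((L_before - L_after) / L_before) * 100
Step 1: Shrinkage = 43 - 40.7 = 2.3 cm
Step 2: Shrinkage% = (2.3 / 43) * 100
Step 3: Shrinkage% = 0.053488 * 100 = 5.3488% ≈ 5.3%

5.3%


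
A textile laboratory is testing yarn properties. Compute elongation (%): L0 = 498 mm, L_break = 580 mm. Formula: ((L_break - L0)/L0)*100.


Formula: Elongation (%) = ((L_break - L0) / L0) * 100
Step 1: Extension = 580 - 498 = 82 mm
Step 2: Elongation = (82 / 498) * 100
Step 3: Elongation = 0.164659 * 100 = 16.4659% ≈ 16.5%

16.5%


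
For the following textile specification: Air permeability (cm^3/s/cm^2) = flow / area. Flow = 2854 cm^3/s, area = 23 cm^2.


Formula: Air Permeability = Airflow / Test Area
AP = 2854 cm^3/s / 23 cm^2
AP = 124.1 cm^3/s/cm^2

124.1 cm^3/s/cm^2


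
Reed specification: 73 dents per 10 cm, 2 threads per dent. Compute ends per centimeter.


Formula: EPC = (dents per 10 cm * ends per dent) / 10
Step 1: Total ends per 10 cm = 73 * 2 = 146
Step 2: EPC = 146 / 10 = 14.6 ends/cm

14.6 ends/cm


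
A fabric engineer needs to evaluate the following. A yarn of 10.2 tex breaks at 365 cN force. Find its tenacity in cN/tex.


Formula: Tenacity = Breaking force / Linear density
Tenacity = 365 cN / 10.2 tex
Tenacity = 35.78 cN/tex

35.78 cN/tex


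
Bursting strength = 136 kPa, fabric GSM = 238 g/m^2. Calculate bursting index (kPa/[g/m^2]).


Formula: Bursting Index = Bursting Strength / Fabric GSM
BI = 136 kPa / 238 g/m^2
BI = 0.571 kPa/(g/m^2)

0.571 kPa/(g/m^2)


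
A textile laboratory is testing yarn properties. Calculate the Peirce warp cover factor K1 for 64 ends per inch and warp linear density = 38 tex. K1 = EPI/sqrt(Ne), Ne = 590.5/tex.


Formula: K1 = EPI / sqrt(Ne), with Ne = 590.5 / tex_warp
Step 1: Ne = 590.5 / 38 = 15.539
Step 2: sqrt(Ne) = sqrt(15.539) = 3.942
Step 3: K1 = 64 / 3.942 = 16.2

16.2


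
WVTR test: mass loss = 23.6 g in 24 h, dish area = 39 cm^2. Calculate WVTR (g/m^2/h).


Formula: WVTR = mass_loss / (area * time)
Step 1: Convert area: 39 cm^2 = 0.0039 m^2
Step 2: WVTR = 23.6 g / (0.0039 m^2 * 24 h)
Step 3: WVTR = 23.6 / 0.0936 = 252.1 g/m^2/h

252.1 g/m^2/h


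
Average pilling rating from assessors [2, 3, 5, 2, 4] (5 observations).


Formula: Mean = sum / count
Sum = 2 + 3 + 5 + 2 + 4 = 16
Mean = 16 / 5 = 3.2

3.2


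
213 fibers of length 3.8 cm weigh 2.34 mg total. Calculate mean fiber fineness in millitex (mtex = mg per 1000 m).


Formula: fineness (mtex) = mass (mg) / total length (km) = (mass_mg / total_length_m) * 1000
Step 1: Convert fiber length: 3.8 cm = 0.038 m
Step 2: Total fiber length = 213 * 0.038 = 8.094 m
Step 3: Linear density = 2.34 mg / 8.094 m = 0.2891 mg/m
Step 4: fineness = 0.2891 * 1000 = 289.1 mtex

289.1 mtex


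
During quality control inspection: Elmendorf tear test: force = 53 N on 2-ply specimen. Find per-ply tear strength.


Formula: Per-ply strength = Total force / Number of plies
Per-ply = 53 N / 2
Per-ply = 26.5 N

26.5 N


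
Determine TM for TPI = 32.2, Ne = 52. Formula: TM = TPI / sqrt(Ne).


Formula: TM = TPI / sqrt(Ne)
Step 1: sqrt(Ne) = sqrt(52) = 7.2111
Step 2: TM = 32.2 / 7.2111 = 4.47

4.47 TM


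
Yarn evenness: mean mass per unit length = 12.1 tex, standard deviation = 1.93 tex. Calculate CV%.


Formula: CV% = (standard deviation / mean) * 100
Step 1: Ratio = 1.93 / 12.1 = 0.159504
Step 2: CV% = 0.159504 * 100 = 15.9504% ≈ 16.0%

16.0%


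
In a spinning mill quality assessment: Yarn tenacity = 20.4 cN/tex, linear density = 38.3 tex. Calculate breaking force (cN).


Formula: Breaking force = Tenacity * Linear density
F = 20.4 cN/tex * 38.3 tex
F = 781.32 cN

781.32 cN


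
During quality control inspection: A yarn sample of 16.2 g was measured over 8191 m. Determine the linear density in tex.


Formula: Tex = (mass_g / length_m) * 1000
Substituting: Tex = (16.2 / 8191) * 1000
Intermediate: 16.2 / 8191 = 0.00197778 g/m
Tex = 0.00197778 * 1000 = 1.98 tex

1.98 tex


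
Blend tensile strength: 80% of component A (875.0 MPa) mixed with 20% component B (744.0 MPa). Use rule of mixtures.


Formula: Blend property = (fraction_A * property_A) + (fraction_B * property_B)
Step 1: Contribution A = 80/100 * 875.0 MPa = 700.0 MPa
Step 2: Contribution B = 20/100 * 744.0 MPa = 148.8 MPa
Step 3: Blend tensile strength = 700.0 + 148.8 = 848.8 MPa

848.8 MPa


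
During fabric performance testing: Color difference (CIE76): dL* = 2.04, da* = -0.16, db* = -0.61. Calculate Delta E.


Formula: Delta E = sqrt(dL*^2 + da*^2 + db*^2)
Step 1: dL*^2 = 2.04^2 = 4.1616
Step 2: da*^2 = (-0.16)^2 = 0.0256
Step 3: db*^2 = (-0.61)^2 = 0.3721
Step 4: Sum = 4.1616 + 0.0256 + 0.3721 = 4.5593
Step 5: Delta E = sqrt(4.5593) = 2.14

2.14 Delta E


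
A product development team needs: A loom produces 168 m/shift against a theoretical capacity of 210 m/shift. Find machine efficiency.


Formula: Efficiency% = (Actual output / Theoretical output) * 100
Efficiency% = (168 / 210) * 100
Efficiency% = 0.8 * 100 = 80.0%

80.0%


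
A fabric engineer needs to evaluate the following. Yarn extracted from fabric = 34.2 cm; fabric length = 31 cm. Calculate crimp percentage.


Formula: Crimp% = ((L_yarn - L_fabric) / L_fabric) * 100
Step 1: Extension = 34.2 - 31 = 3.2 cm
Step 2: Crimp% = (3.2 / 31) * 100
Step 3: Crimp% = 0.103226 * 100 = 10.3226% ≈ 10.3%

10.3%


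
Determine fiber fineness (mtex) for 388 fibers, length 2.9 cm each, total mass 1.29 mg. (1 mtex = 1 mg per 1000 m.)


Formula: fineness (mtex) = mass (mg) / total length (km) = (mass_mg / total_length_m) * 1000
Step 1: Convert fiber length: 2.9 cm = 0.029 m
Step 2: Total fiber length = 388 * 0.029 = 11.252 m
Step 3: Linear density = 1.29 mg / 11.252 m = 0.1146 mg/m
Step 4: fineness = 0.1146 * 1000 = 114.6 mtex

114.6 mtex


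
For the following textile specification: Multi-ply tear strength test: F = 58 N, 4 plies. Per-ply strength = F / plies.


Formula: Per-ply strength = Total force / Number of plies
Per-ply = 58 N / 4
Per-ply = 14.5 N

14.5 N


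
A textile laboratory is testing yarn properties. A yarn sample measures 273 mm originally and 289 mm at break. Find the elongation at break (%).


Formula: Elongation (%) = ((L_break - L0) / L0) * 100
Step 1: Extension = 289 - 273 = 16 mm
Step 2: Elongation = (16 / 273) * 100
Step 3: Elongation = 0.058608 * 100 = 5.8608% ≈ 5.9%

5.9%


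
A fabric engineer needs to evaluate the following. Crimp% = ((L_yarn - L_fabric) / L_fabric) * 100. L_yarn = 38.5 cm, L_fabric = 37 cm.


Formula: Crimp% = ((L_yarn - L_fabric) / L_fabric) * 100
Step 1: Extension = 38.5 - 37 = 1.5 cm
Step 2: Crimp% = (1.5 / 37) * 100
Step 3: Crimp% = 0.040541 * 100 = 4.0541% ≈ 4.1%

4.1%


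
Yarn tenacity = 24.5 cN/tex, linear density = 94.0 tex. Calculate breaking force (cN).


Formula: Breaking force = Tenacity * Linear density
F = 24.5 cN/tex * 94.0 tex
F = 2303.00 cN

2303.00 cN


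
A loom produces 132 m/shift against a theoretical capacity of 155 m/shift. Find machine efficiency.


Formula: Efficiency% = (Actual output / Theoretical output) * 100
Efficiency% = (132 / 155) * 100
Efficiency% = 0.851613 * 100 = 85.1613% ≈ 85.2%

85.2%


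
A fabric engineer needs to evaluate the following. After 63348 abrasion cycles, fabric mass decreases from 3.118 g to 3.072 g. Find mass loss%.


Formula: Mass loss% = ((m_before - m_after) / m_before) * 100
Step 1: Mass loss = 3.118 - 3.072 = 0.046 g
Step 2: Ratio = 0.046 / 3.118 = 0.014753
Step 3: Mass loss% = 0.014753 * 100 = 1.4753% ≈ 1.48%

1.48%


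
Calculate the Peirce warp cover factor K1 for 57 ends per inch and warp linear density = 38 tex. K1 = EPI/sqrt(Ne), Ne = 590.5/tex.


Formula: K1 = EPI / sqrt(Ne), with Ne = 590.5 / tex_warp
Step 1: Ne = 590.5 / 38 = 15.539
Step 2: sqrt(Ne) = sqrt(15.539) = 3.942
Step 3: K1 = 57 / 3.942 = 14.5

14.5


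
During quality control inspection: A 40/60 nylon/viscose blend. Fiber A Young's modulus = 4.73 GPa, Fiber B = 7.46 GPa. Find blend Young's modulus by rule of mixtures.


Formula: Blend property = (fraction_A * property_A) + (fraction_B * property_B)
Step 1: Contribution A = 40/100 * 4.73 GPa = 1.892 GPa
Step 2: Contribution B = 60/100 * 7.46 GPa = 4.476 GPa
Step 3: Blend Young's modulus = 1.892 + 4.476 = 6.368 GPa

6.368 GPa


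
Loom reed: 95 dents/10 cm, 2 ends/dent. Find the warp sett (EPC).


Formula: EPC = (dents per 10 cm * ends per dent) / 10
Step 1: Total ends per 10 cm = 95 * 2 = 190
Step 2: EPC = 190 / 10 = 19.0 ends/cm

19.0 ends/cm


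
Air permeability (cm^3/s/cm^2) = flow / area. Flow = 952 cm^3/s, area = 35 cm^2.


Formula: Air Permeability = Airflow / Test Area
AP = 952 cm^3/s / 35 cm^2
AP = 27.2 cm^3/s/cm^2

27.2 cm^3/s/cm^2


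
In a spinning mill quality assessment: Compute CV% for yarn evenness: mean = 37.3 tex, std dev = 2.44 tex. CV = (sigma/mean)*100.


Formula: CV% = (standard deviation / mean) * 100
Step 1: Ratio = 2.44 / 37.3 = 0.065416
Step 2: CV% = 0.065416 * 100 = 6.5416% ≈ 6.5%

6.5%


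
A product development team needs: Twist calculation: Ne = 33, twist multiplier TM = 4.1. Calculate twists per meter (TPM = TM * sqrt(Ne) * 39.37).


Formula: TPM = TM * sqrt(Ne) * 39.37
Step 1: sqrt(Ne) = sqrt(33) = 5.7446
Step 2: TM * sqrt(Ne) = 4.1 * 5.7446 = 23.5529
Step 3: TPM = 23.5529 * 39.37 = 927 twists/m

927 twists/m


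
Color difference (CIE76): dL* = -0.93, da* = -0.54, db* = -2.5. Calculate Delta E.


Formula: Delta E = sqrt(dL*^2 + da*^2 + db*^2)
Step 1: dL*^2 = (-0.93)^2 = 0.8649
Step 2: da*^2 = (-0.54)^2 = 0.2916
Step 3: db*^2 = (-2.5)^2 = 6.25
Step 4: Sum = 0.8649 + 0.2916 + 6.25 = 7.4065
Step 5: Delta E = sqrt(7.4065) = 2.72

2.72 Delta E


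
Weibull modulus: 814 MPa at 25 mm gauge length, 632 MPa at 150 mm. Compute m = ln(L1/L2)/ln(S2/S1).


Formula: m = ln(L1/L2) / ln(S2/S1)
Step 1: ln(L1/L2) = ln(25/150) = -1.79176
Step 2: S2/S1 = 632/814 = 0.77641
Step 3: ln(S2/S1) = ln(0.77641) = -0.25307
Step 4: m = -1.79176 / -0.25307 = 7.08

7.08 (Weibull m)


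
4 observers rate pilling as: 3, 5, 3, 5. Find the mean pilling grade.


Formula: Mean = sum / count
Sum = 3 + 5 + 3 + 5 = 16
Mean = 16 / 4 = 4.0

4.0


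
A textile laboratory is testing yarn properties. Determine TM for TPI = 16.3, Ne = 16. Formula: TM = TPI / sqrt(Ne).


Formula: TM = TPI / sqrt(Ne)
Step 1: sqrt(Ne) = sqrt(16) = 4
Step 2: TM = 16.3 / 4 = 4.08

4.08 TM


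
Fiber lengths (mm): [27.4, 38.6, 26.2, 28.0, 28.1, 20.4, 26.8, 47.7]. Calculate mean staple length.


Formula: Mean = sum of lengths / count
Sum = 27.4 + 38.6 + 26.2 + 28.0 + 28.1 + 20.4 + 26.8 + 47.7
Sum = 243.2 mm
Mean = 243.2 / 8 = 30.40 mm

30.40 mm


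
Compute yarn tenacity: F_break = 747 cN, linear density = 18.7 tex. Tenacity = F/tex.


Formula: Tenacity = Breaking force / Linear density
Tenacity = 747 cN / 18.7 tex
Tenacity = 39.95 cN/tex

39.95 cN/tex


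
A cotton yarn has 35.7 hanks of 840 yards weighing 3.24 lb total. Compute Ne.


Formula: Ne = hanks / mass_lb
Substituting: Ne = 35.7 / 3.24
Ne = 11.0

11.0 Ne


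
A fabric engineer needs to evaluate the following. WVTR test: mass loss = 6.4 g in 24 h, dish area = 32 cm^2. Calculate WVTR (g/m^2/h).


Formula: WVTR = mass_loss / (area * time)
Step 1: Convert area: 32 cm^2 = 0.0032 m^2
Step 2: WVTR = 6.4 g / (0.0032 m^2 * 24 h)
Step 3: WVTR = 6.4 / 0.0768 = 83.3 g/m^2/h

83.3 g/m^2/h


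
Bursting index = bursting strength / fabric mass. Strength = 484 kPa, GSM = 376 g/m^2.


Formula: Bursting Index = Bursting Strength / Fabric GSM
BI = 484 kPa / 376 g/m^2
BI = 1.287 kPa/(g/m^2)

1.287 kPa/(g/m^2)


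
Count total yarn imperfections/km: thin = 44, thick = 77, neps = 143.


Formula: Total = thin places + thick places + neps
Total = 44 + 77 + 143
Total = 264 imperfections/km

264 imperfections/km


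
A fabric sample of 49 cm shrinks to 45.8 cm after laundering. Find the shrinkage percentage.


Formula: Shrinkage% = ((L_before - L_after) / L_before) * 100
Step 1: Shrinkage = 49 - 45.8 = 3.2 cm
Step 2: Shrinkage% = (3.2 / 49) * 100
Step 3: Shrinkage% = 0.065306 * 100 = 6.5306% ≈ 6.5%

6.5%


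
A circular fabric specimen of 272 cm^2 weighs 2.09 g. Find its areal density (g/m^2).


Formula: GSM = mass_g / area_m2
Step 1: Convert area: 272 cm^2 = 272 / 10000 = 0.0272 m^2
Step 2: GSM = 2.09 g / 0.0272 m^2 = 76.8 g/m^2

76.8 g/m^2


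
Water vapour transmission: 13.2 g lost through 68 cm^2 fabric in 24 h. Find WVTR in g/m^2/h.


Formula: WVTR = mass_loss / (area * time)
Step 1: Convert area: 68 cm^2 = 0.0068 m^2
Step 2: WVTR = 13.2 g / (0.0068 m^2 * 24 h)
Step 3: WVTR = 13.2 / 0.1632 = 80.9 g/m^2/h

80.9 g/m^2/h


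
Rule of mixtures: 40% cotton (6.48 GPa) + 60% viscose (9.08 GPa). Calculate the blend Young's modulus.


Formula: Blend property = (fraction_A * property_A) + (fraction_B * property_B)
Step 1: Contribution A = 40/100 * 6.48 GPa = 2.592 GPa
Step 2: Contribution B = 60/100 * 9.08 GPa = 5.448 GPa
Step 3: Blend Young's modulus = 2.592 + 5.448 = 8.04 GPa

8.04 GPa


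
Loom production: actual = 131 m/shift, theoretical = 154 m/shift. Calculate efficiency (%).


Formula: Efficiency% = (Actual output / Theoretical output) * 100
Efficiency% = (131 / 154) * 100
Efficiency% = 0.850649 * 100 = 85.0649% ≈ 85.1%

85.1%


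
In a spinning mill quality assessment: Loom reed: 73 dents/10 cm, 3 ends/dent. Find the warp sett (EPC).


Formula: EPC = (dents per 10 cm * ends per dent) / 10
Step 1: Total ends per 10 cm = 73 * 3 = 219
Step 2: EPC = 219 / 10 = 21.9 ends/cm

21.9 ends/cm


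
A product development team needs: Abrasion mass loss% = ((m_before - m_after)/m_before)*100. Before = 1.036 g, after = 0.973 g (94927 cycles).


Formula: Mass loss% = ((m_before - m_after) / m_before) * 100
Step 1: Mass loss = 1.036 - 0.973 = 0.063 g
Step 2: Ratio = 0.063 / 1.036 = 0.0608108
Step 3: Mass loss% = 0.0608108 * 100 = 6.08108% ≈ 6.08%

6.08%


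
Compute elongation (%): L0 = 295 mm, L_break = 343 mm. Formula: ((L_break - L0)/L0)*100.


Formula: Elongation (%) = ((L_break - L0) / L0) * 100
Step 1: Extension = 343 - 295 = 48 mm
Step 2: Elongation = (48 / 295) * 100
Step 3: Elongation = 0.162712 * 100 = 16.2712% ≈ 16.3%

16.3%


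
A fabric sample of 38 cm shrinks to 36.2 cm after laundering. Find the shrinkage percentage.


Formula: Shrinkage% = ((L_before - L_after) / L_before) * 100
Step 1: Shrinkage = 38 - 36.2 = 1.8 cm
Step 2: Shrinkage% = (1.8 / 38) * 100
Step 3: Shrinkage% = 0.047368 * 100 = 4.7368% ≈ 4.7%

4.7%


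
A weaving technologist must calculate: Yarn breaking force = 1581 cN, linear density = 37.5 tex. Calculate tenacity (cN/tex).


Formula: Tenacity = Breaking force / Linear density
Tenacity = 1581 cN / 37.5 tex
Tenacity = 42.16 cN/tex

42.16 cN/tex


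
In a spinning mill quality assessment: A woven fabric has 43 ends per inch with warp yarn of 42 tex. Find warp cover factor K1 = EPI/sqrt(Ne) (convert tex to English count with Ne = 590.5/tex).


Formula: K1 = EPI / sqrt(Ne), with Ne = 590.5 / tex_warp
Step 1: Ne = 590.5 / 42 = 14.06
Step 2: sqrt(Ne) = sqrt(14.06) = 3.7497
Step 3: K1 = 43 / 3.7497 = 11.5

11.5


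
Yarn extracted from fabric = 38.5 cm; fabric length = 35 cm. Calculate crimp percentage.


Formula: Crimp% = ((L_yarn - L_fabric) / L_fabric) * 100
Step 1: Extension = 38.5 - 35 = 3.5 cm
Step 2: Crimp% = (3.5 / 35) * 100
Step 3: Crimp% = 0.1 * 100 = 10.0%

10.0%


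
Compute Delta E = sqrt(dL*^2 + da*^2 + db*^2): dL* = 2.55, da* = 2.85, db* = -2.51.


Formula: Delta E = sqrt(dL*^2 + da*^2 + db*^2)
Step 1: dL*^2 = 2.55^2 = 6.5025
Step 2: da*^2 = 2.85^2 = 8.1225
Step 3: db*^2 = (-2.51)^2 = 6.3001
Step 4: Sum = 6.5025 + 8.1225 + 6.3001 = 20.9251
Step 5: Delta E = sqrt(20.9251) = 4.57

4.57 Delta E


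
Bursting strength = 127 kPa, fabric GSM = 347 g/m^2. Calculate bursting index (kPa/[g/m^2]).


Formula: Bursting Index = Bursting Strength / Fabric GSM
BI = 127 kPa / 347 g/m^2
BI = 0.366 kPa/(g/m^2)

0.366 kPa/(g/m^2)


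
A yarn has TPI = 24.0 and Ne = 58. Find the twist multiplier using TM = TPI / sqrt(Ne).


Formula: TM = TPI / sqrt(Ne)
Step 1: sqrt(Ne) = sqrt(58) = 7.6158
Step 2: TM = 24.0 / 7.6158 = 3.15

3.15 TM


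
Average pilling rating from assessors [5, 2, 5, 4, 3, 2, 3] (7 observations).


Formula: Mean = sum / count
Sum = 5 + 2 + 5 + 4 + 3 + 2 + 3 = 24
Mean = 24 / 7 = 3.4

3.4


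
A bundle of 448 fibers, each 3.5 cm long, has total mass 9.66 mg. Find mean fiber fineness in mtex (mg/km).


Formula: fineness (mtex) = mass (mg) / total length (km) = (mass_mg / total_length_m) * 1000
Step 1: Convert fiber length: 3.5 cm = 0.035 m
Step 2: Total fiber length = 448 * 0.035 = 15.68 m
Step 3: Linear density = 9.66 mg / 15.68 m = 0.6161 mg/m
Step 4: fineness = 0.6161 * 1000 = 616.1 mtex

616.1 mtex


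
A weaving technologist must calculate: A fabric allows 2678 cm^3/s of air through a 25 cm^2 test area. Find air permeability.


Formula: Air Permeability = Airflow / Test Area
AP = 2678 cm^3/s / 25 cm^2
AP = 107.1 cm^3/s/cm^2

107.1 cm^3/s/cm^2


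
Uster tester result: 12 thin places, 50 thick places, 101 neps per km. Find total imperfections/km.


Formula: Total = thin places + thick places + neps
Total = 12 + 50 + 101
Total = 163 imperfections/km

163 imperfections/km


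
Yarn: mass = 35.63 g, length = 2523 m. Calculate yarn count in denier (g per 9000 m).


Formula: den = (mass_g / length_m) * 9000
Substituting: den = (35.63 / 2523) * 9000
Intermediate: 35.63 / 2523 = 0.01412208 g/m
den = 0.01412208 * 9000 = 127.1 denier

127.1 denier


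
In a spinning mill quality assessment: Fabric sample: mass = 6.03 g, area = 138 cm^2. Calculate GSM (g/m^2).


Formula: GSM = mass_g / area_m2
Step 1: Convert area: 138 cm^2 = 138 / 10000 = 0.0138 m^2
Step 2: GSM = 6.03 g / 0.0138 m^2 = 437.0 g/m^2

437.0 g/m^2


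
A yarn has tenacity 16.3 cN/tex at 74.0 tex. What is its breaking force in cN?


Formula: Breaking force = Tenacity * Linear density
F = 16.3 cN/tex * 74.0 tex
F = 1206.20 cN

1206.20 cN


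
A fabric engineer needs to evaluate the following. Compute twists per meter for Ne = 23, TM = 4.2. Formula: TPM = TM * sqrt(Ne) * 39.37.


Formula: TPM = TM * sqrt(Ne) * 39.37
Step 1: sqrt(Ne) = sqrt(23) = 4.7958
Step 2: TM * sqrt(Ne) = 4.2 * 4.7958 = 20.1424
Step 3: TPM = 20.1424 * 39.37 = 793 twists/m

793 twists/m


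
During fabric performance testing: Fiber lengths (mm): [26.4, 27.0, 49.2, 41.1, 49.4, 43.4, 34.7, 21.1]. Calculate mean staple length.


Formula: Mean = sum of lengths / count
Sum = 26.4 + 27.0 + 49.2 + 41.1 + 49.4 + 43.4 + 34.7 + 21.1
Sum = 292.3 mm
Mean = 292.3 / 8 = 36.54 mm

36.54 mm


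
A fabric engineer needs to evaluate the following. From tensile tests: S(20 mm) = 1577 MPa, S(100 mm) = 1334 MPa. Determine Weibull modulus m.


Formula: m = ln(L1/L2) / ln(S2/S1)
Step 1: ln(L1/L2) = ln(20/100) = -1.60944
Step 2: S2/S1 = 1334/1577 = 0.84591
Step 3: ln(S2/S1) = ln(0.84591) = -0.16734
Step 4: m = -1.60944 / -0.16734 = 9.62

9.62 (Weibull m)


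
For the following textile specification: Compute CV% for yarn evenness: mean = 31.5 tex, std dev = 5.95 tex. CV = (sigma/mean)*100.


Formula: CV% = (standard deviation / mean) * 100
Step 1: Ratio = 5.95 / 31.5 = 0.188889
Step 2: CV% = 0.188889 * 100 = 18.8889% ≈ 18.9%

18.9%


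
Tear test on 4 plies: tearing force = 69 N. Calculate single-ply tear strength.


Formula: Per-ply strength = Total force / Number of plies
Per-ply = 69 N / 4
Per-ply = 17.25 N

17.25 N


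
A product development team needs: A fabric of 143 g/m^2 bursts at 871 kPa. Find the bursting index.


Formula: Bursting Index = Bursting Strength / Fabric GSM
BI = 871 kPa / 143 g/m^2
BI = 6.091 kPa/(g/m^2)

6.091 kPa/(g/m^2)


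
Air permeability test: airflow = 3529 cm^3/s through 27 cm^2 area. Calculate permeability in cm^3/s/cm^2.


Formula: Air Permeability = Airflow / Test Area
AP = 3529 cm^3/s / 27 cm^2
AP = 130.7 cm^3/s/cm^2

130.7 cm^3/s/cm^2


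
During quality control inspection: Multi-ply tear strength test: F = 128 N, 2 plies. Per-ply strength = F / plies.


Formula: Per-ply strength = Total force / Number of plies
Per-ply = 128 N / 2
Per-ply = 64 N

64 N


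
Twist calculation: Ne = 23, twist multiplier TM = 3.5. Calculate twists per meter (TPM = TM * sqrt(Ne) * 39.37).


Formula: TPM = TM * sqrt(Ne) * 39.37
Step 1: sqrt(Ne) = sqrt(23) = 4.7958
Step 2: TM * sqrt(Ne) = 3.5 * 4.7958 = 16.7853
Step 3: TPM = 16.7853 * 39.37 = 661 twists/m

661 twists/m


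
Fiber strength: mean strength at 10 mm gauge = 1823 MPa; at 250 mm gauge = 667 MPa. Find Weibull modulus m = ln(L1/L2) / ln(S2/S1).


Formula: m = ln(L1/L2) / ln(S2/S1)
Step 1: ln(L1/L2) = ln(10/250) = -3.21888
Step 2: S2/S1 = 667/1823 = 0.36588
Step 3: ln(S2/S1) = ln(0.36588) = -1.00545
Step 4: m = -3.21888 / -1.00545 = 3.20

3.20 (Weibull m)


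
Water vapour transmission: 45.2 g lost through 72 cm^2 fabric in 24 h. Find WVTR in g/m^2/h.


Formula: WVTR = mass_loss / (area * time)
Step 1: Convert area: 72 cm^2 = 0.0072 m^2
Step 2: WVTR = 45.2 g / (0.0072 m^2 * 24 h)
Step 3: WVTR = 45.2 / 0.1728 = 261.6 g/m^2/h

261.6 g/m^2/h


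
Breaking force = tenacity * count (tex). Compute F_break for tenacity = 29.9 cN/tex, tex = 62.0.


Formula: Breaking force = Tenacity * Linear density
F = 29.9 cN/tex * 62.0 tex
F = 1853.80 cN

1853.80 cN


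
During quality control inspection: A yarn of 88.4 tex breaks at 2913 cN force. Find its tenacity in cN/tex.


Formula: Tenacity = Breaking force / Linear density
Tenacity = 2913 cN / 88.4 tex
Tenacity = 32.95 cN/tex

32.95 cN/tex


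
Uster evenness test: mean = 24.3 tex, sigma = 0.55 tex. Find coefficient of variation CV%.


Formula: CV% = (standard deviation / mean) * 100
Step 1: Ratio = 0.55 / 24.3 = 0.022634
Step 2: CV% = 0.022634 * 100 = 2.2634% ≈ 2.3%

2.3%


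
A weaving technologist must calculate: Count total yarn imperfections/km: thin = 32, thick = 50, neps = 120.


Formula: Total = thin places + thick places + neps
Total = 32 + 50 + 120
Total = 202 imperfections/km

202 imperfections/km


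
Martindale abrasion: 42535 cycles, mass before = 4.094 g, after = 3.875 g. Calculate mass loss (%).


Formula: Mass loss% = ((m_before - m_after) / m_before) * 100
Step 1: Mass loss = 4.094 - 3.875 = 0.219 g
Step 2: Ratio = 0.219 / 4.094 = 0.0534929
Step 3: Mass loss% = 0.0534929 * 100 = 5.34929% ≈ 5.35%

5.35%


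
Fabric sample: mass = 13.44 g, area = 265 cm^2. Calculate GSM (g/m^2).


Formula: GSM = mass_g / area_m2
Step 1: Convert area: 265 cm^2 = 265 / 10000 = 0.0265 m^2
Step 2: GSM = 13.44 g / 0.0265 m^2 = 507.2 g/m^2

507.2 g/m^2


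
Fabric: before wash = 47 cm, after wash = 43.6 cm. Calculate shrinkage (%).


Formula: Shrinkage% = ((L_before - L_after) / L_before) * 100
Step 1: Shrinkage = 47 - 43.6 = 3.4 cm
Step 2: Shrinkage% = (3.4 / 47) * 100
Step 3: Shrinkage% = 0.07234 * 100 = 7.234% ≈ 7.2%

7.2%


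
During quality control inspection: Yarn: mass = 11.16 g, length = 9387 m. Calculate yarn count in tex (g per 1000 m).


Formula: Tex = (mass_g / length_m) * 1000
Substituting: Tex = (11.16 / 9387) * 1000
Intermediate: 11.16 / 9387 = 0.00118888 g/m
Tex = 0.00118888 * 1000 = 1.19 tex

1.19 tex


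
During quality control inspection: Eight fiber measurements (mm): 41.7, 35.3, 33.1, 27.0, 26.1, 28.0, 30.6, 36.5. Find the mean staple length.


Formula: Mean = sum of lengths / count
Sum = 41.7 + 35.3 + 33.1 + 27.0 + 26.1 + 28.0 + 30.6 + 36.5
Sum = 258.3 mm
Mean = 258.3 / 8 = 32.29 mm

32.29 mm


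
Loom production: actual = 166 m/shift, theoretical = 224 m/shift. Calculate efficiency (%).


Formula: Efficiency% = (Actual output / Theoretical output) * 100
Efficiency% = (166 / 224) * 100
Efficiency% = 0.741071 * 100 = 74.1071% ≈ 74.1%

74.1%


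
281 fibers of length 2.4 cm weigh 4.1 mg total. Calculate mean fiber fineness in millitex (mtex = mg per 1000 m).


Formula: fineness (mtex) = mass (mg) / total length (km) = (mass_mg / total_length_m) * 1000
Step 1: Convert fiber length: 2.4 cm = 0.024 m
Step 2: Total fiber length = 281 * 0.024 = 6.744 m
Step 3: Linear density = 4.1 mg / 6.744 m = 0.6079 mg/m
Step 4: fineness = 0.6079 * 1000 = 607.9 mtex

607.9 mtex


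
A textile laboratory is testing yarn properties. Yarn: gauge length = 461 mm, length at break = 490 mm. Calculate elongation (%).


Formula: Elongation (%) = ((L_break - L0) / L0) * 100
Step 1: Extension = 490 - 461 = 29 mm
Step 2: Elongation = (29 / 461) * 100
Step 3: Elongation = 0.062907 * 100 = 6.2907% ≈ 6.3%

6.3%


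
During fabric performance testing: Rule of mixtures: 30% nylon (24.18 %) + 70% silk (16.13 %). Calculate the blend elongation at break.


Formula: Blend property = (fraction_A * property_A) + (fraction_B * property_B)
Step 1: Contribution A = 30/100 * 24.18 % = 7.254 %
Step 2: Contribution B = 70/100 * 16.13 % = 11.291 %
Step 3: Blend elongation at break = 7.254 + 11.291 = 18.545 %

18.545 %


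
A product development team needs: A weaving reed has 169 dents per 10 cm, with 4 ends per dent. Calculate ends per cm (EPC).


Formula: EPC = (dents per 10 cm * ends per dent) / 10
Step 1: Total ends per 10 cm = 169 * 4 = 676
Step 2: EPC = 676 / 10 = 67.6 ends/cm

67.6 ends/cm


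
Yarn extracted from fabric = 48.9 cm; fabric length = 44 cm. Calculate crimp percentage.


Formula: Crimp% = ((L_yarn - L_fabric) / L_fabric) * 100
Step 1: Extension = 48.9 - 44 = 4.9 cm
Step 2: Crimp% = (4.9 / 44) * 100
Step 3: Crimp% = 0.111364 * 100 = 11.1364% ≈ 11.1%

11.1%


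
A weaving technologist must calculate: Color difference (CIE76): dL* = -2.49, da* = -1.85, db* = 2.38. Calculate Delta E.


Formula: Delta E = sqrt(dL*^2 + da*^2 + db*^2)
Step 1: dL*^2 = (-2.49)^2 = 6.2001
Step 2: da*^2 = (-1.85)^2 = 3.4225
Step 3: db*^2 = 2.38^2 = 5.6644
Step 4: Sum = 6.2001 + 3.4225 + 5.6644 = 15.287
Step 5: Delta E = sqrt(15.287) = 3.91

3.91 Delta E


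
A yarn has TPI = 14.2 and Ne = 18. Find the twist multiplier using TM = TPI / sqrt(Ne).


Formula: TM = TPI / sqrt(Ne)
Step 1: sqrt(Ne) = sqrt(18) = 4.2426
Step 2: TM = 14.2 / 4.2426 = 3.35

3.35 TM


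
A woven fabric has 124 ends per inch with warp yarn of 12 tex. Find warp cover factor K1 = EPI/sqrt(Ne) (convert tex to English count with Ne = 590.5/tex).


Formula: K1 = EPI / sqrt(Ne), with Ne = 590.5 / tex_warp
Step 1: Ne = 590.5 / 12 = 49.208
Step 2: sqrt(Ne) = sqrt(49.208) = 7.0148
Step 3: K1 = 124 / 7.0148 = 17.7

17.7


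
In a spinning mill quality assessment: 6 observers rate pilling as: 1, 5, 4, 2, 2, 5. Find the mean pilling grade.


Formula: Mean = sum / count
Sum = 1 + 5 + 4 + 2 + 2 + 5 = 19
Mean = 19 / 6 = 3.2

3.2


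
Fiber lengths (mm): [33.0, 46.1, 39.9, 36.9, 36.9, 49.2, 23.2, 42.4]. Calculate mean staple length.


Formula: Mean = sum of lengths / count
Sum = 33.0 + 46.1 + 39.9 + 36.9 + 36.9 + 49.2 + 23.2 + 42.4
Sum = 307.6 mm
Mean = 307.6 / 8 = 38.45 mm

38.45 mm


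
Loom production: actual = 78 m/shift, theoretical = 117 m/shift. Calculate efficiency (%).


Formula: Efficiency% = (Actual output / Theoretical output) * 100
Efficiency% = (78 / 117) * 100
Efficiency% = 0.666667 * 100 = 66.6667% ≈ 66.7%

66.7%


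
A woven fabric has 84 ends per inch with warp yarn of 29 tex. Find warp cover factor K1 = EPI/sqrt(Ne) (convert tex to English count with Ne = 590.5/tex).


Formula: K1 = EPI / sqrt(Ne), with Ne = 590.5 / tex_warp
Step 1: Ne = 590.5 / 29 = 20.362
Step 2: sqrt(Ne) = sqrt(20.362) = 4.5124
Step 3: K1 = 84 / 4.5124 = 18.6

18.6


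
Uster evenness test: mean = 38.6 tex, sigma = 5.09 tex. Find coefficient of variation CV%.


Formula: CV% = (standard deviation / mean) * 100
Step 1: Ratio = 5.09 / 38.6 = 0.131865
Step 2: CV% = 0.131865 * 100 = 13.1865% ≈ 13.2%

13.2%


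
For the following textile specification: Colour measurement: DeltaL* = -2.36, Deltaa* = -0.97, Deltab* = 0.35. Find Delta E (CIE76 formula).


Formula: Delta E = sqrt(dL*^2 + da*^2 + db*^2)
Step 1: dL*^2 = (-2.36)^2 = 5.5696
Step 2: da*^2 = (-0.97)^2 = 0.9409
Step 3: db*^2 = 0.35^2 = 0.1225
Step 4: Sum = 5.5696 + 0.9409 + 0.1225 = 6.633
Step 5: Delta E = sqrt(6.633) = 2.58

2.58 Delta E
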